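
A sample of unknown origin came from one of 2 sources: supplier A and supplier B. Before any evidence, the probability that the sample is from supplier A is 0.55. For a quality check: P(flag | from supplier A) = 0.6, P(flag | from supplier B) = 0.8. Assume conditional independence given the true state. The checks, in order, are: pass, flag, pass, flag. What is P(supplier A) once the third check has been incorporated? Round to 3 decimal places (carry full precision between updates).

After 'pass': P(supplier A) = 0.4·0.5500 / (0.4·0.5500 + 0.2·0.4500) ≈ 0.7097
After 'flag': P(supplier A) = 0.6·0.7097 / (0.6·0.7097 + 0.8·0.2903) ≈ 0.6471
After 'pass': P(supplier A) = 0.4·0.6471 / (0.4·0.6471 + 0.2·0.3529) ≈ 0.7857

0.786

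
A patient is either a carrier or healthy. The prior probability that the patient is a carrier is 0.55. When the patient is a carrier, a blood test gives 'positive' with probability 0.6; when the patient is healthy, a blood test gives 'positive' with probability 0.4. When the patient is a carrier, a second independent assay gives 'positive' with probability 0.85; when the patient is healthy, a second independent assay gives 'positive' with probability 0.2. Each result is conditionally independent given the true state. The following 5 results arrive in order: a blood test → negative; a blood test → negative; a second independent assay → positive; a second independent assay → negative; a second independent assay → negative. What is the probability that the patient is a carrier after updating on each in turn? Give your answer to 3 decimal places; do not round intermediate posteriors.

0.075

Each posterior becomes the prior for the next update.
After a blood test='negative': P(carrier) = 0.4·0.5500 / (0.4·0.5500 + 0.6·0.4500) ≈ 0.4490
After a blood test='negative': P(carrier) = 0.4·0.4490 / (0.4·0.4490 + 0.6·0.5510) ≈ 0.3520
After a second independent assay='positive': P(carrier) = 0.85·0.3520 / (0.85·0.3520 + 0.2·0.6480) ≈ 0.6978
After a second independent assay='negative': P(carrier) = 0.15·0.6978 / (0.15·0.6978 + 0.8·0.3022) ≈ 0.3021
After a second independent assay='negative': P(carrier) = 0.15·0.3021 / (0.15·0.3021 + 0.8·0.6979) ≈ 0.0751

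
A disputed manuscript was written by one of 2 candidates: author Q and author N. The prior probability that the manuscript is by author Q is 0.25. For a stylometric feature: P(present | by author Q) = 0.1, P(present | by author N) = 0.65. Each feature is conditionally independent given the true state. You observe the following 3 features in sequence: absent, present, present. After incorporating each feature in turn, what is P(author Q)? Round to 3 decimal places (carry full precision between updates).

After 'absent': P(author Q) = 0.9·0.2500 / (0.9·0.2500 + 0.35·0.7500) ≈ 0.4615
After 'present': P(author Q) = 0.1·0.4615 / (0.1·0.4615 + 0.65·0.5385) ≈ 0.1165
After 'present': P(author Q) = 0.1·0.1165 / (0.1·0.1165 + 0.65·0.8835) ≈ 0.0199

0.020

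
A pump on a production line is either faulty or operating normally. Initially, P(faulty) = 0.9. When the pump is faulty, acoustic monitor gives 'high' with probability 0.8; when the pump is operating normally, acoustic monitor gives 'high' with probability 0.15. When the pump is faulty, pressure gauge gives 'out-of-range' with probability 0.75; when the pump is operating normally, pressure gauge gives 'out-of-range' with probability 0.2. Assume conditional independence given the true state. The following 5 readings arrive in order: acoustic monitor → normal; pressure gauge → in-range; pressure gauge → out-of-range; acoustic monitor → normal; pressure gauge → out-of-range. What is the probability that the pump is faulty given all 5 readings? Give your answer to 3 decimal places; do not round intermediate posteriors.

Apply Bayes' rule sequentially, carrying P(faulty) forward.
After acoustic monitor='normal': P(faulty) = 0.2·0.9000 / (0.2·0.9000 + 0.85·0.1000) ≈ 0.6792
After pressure gauge='in-range': P(faulty) = 0.25·0.6792 / (0.25·0.6792 + 0.8·0.3208) ≈ 0.3982
After pressure gauge='out-of-range': P(faulty) = 0.75·0.3982 / (0.75·0.3982 + 0.2·0.6018) ≈ 0.7128
After acoustic monitor='normal': P(faulty) = 0.2·0.7128 / (0.2·0.7128 + 0.85·0.2872) ≈ 0.3687
After pressure gauge='out-of-range': P(faulty) = 0.75·0.3687 / (0.75·0.3687 + 0.2·0.6313) ≈ 0.6865

0.686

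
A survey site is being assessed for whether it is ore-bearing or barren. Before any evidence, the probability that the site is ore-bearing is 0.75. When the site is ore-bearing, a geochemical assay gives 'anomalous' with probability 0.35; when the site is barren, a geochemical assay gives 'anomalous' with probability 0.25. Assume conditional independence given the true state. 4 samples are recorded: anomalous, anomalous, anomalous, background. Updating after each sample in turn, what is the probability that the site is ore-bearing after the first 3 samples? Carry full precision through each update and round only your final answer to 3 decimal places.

0.892

Apply Bayes' rule sequentially, carrying P(ore) forward.
After 'anomalous': P(ore) = 0.35·0.7500 / (0.35·0.7500 + 0.25·0.2500) ≈ 0.8077
After 'anomalous': P(ore) = 0.35·0.8077 / (0.35·0.8077 + 0.25·0.1923) ≈ 0.8547
After 'anomalous': P(ore) = 0.35·0.8547 / (0.35·0.8547 + 0.25·0.1453) ≈ 0.8917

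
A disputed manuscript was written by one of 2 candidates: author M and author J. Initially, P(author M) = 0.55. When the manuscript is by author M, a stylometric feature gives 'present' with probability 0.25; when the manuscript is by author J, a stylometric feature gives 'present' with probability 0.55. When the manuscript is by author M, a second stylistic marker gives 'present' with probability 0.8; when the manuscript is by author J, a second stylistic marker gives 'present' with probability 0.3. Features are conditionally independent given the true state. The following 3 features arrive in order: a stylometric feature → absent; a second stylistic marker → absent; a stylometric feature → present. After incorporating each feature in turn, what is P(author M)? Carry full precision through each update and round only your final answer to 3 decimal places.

0.209

After a stylometric feature='absent': P(author M) = 0.75·0.5500 / (0.75·0.5500 + 0.45·0.4500) ≈ 0.6707
After a second stylistic marker='absent': P(author M) = 0.2·0.6707 / (0.2·0.6707 + 0.7·0.3293) ≈ 0.3679
After a stylometric feature='present': P(author M) = 0.25·0.3679 / (0.25·0.3679 + 0.55·0.6321) ≈ 0.2092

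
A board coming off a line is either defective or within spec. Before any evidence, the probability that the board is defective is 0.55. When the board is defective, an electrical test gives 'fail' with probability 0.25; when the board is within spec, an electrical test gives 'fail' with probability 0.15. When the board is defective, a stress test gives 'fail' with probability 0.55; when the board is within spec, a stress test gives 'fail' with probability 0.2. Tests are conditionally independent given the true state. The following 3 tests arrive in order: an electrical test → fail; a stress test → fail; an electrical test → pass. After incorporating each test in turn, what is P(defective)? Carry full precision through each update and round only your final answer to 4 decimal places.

0.8317

Apply Bayes' rule sequentially, carrying P(defective) forward.
After an electrical test='fail': P(defective) = 0.25·0.5500 / (0.25·0.5500 + 0.15·0.4500) ≈ 0.6707
After a stress test='fail': P(defective) = 0.55·0.6707 / (0.55·0.6707 + 0.2·0.3293) ≈ 0.8485
After an electrical test='pass': P(defective) = 0.75·0.8485 / (0.75·0.8485 + 0.85·0.1515) ≈ 0.8317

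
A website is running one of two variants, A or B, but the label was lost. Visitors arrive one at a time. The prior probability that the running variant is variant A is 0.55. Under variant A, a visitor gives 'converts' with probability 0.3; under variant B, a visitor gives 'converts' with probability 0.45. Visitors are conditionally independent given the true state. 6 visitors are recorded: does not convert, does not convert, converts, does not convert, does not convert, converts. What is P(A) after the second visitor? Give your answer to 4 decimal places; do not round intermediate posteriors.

After 'does not convert': P(A) = 0.7·0.5500 / (0.7·0.5500 + 0.55·0.4500) ≈ 0.6087
After 'does not convert': P(A) = 0.7·0.6087 / (0.7·0.6087 + 0.55·0.3913) ≈ 0.6644

0.6644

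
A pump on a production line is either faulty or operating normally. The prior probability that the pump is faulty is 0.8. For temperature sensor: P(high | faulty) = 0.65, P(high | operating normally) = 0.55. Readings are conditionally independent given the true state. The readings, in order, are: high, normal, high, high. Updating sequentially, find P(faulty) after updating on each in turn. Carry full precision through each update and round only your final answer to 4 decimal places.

After 'high': P(faulty) = 0.65·0.8000 / (0.65·0.8000 + 0.55·0.2000) ≈ 0.8254
After 'normal': P(faulty) = 0.35·0.8254 / (0.35·0.8254 + 0.45·0.1746) ≈ 0.7862
After 'high': P(faulty) = 0.65·0.7862 / (0.65·0.7862 + 0.55·0.2138) ≈ 0.8129
After 'high': P(faulty) = 0.65·0.8129 / (0.65·0.8129 + 0.55·0.1871) ≈ 0.8370

0.8370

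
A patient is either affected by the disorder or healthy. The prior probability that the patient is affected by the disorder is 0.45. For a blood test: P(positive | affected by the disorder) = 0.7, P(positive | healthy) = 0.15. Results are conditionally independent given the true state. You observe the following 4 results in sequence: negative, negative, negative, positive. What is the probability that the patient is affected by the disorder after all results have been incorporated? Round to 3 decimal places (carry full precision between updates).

After 'negative': P(affected) = 0.3·0.4500 / (0.3·0.4500 + 0.85·0.5500) ≈ 0.2241
After 'negative': P(affected) = 0.3·0.2241 / (0.3·0.2241 + 0.85·0.7759) ≈ 0.0925
After 'negative': P(affected) = 0.3·0.0925 / (0.3·0.0925 + 0.85·0.9075) ≈ 0.0347
After 'positive': P(affected) = 0.7·0.0347 / (0.7·0.0347 + 0.15·0.9653) ≈ 0.1437

0.144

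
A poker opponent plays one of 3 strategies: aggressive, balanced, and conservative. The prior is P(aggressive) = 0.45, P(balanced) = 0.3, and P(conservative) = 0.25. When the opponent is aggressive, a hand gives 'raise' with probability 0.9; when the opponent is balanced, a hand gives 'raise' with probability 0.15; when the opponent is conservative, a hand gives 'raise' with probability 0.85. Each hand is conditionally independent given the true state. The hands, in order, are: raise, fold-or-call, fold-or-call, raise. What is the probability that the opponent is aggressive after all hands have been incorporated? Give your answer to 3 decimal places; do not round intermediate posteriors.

0.290

After 'raise': normaliser = 0.9·0.4500 + 0.15·0.3000 + 0.85·0.2500; P(aggressive) ≈ 0.6113, P(balanced) ≈ 0.0679, P(conservative) ≈ 0.3208
After 'fold-or-call': normaliser = 0.1·0.6113 + 0.85·0.0679 + 0.15·0.3208; P(aggressive) ≈ 0.3661, P(balanced) ≈ 0.3458, P(conservative) ≈ 0.2881
After 'fold-or-call': normaliser = 0.1·0.3661 + 0.85·0.3458 + 0.15·0.2881; P(aggressive) ≈ 0.0980, P(balanced) ≈ 0.7864, P(conservative) ≈ 0.1156
After 'raise': normaliser = 0.9·0.0980 + 0.15·0.7864 + 0.85·0.1156; P(aggressive) ≈ 0.2896, P(balanced) ≈ 0.3875, P(conservative) ≈ 0.3229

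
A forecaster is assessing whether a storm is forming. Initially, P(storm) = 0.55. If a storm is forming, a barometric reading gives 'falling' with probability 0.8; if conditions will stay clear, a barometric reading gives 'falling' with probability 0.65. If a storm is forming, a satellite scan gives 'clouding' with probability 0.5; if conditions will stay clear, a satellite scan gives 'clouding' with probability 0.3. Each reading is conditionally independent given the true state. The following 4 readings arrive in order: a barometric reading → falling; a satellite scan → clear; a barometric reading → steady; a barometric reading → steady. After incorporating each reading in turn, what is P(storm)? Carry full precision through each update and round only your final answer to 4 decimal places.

After a barometric reading='falling': P(storm) = 0.8·0.5500 / (0.8·0.5500 + 0.65·0.4500) ≈ 0.6007
After a satellite scan='clear': P(storm) = 0.5·0.6007 / (0.5·0.6007 + 0.7·0.3993) ≈ 0.5180
After a barometric reading='steady': P(storm) = 0.2·0.5180 / (0.2·0.5180 + 0.35·0.4820) ≈ 0.3804
After a barometric reading='steady': P(storm) = 0.2·0.3804 / (0.2·0.3804 + 0.35·0.6196) ≈ 0.2597

0.2597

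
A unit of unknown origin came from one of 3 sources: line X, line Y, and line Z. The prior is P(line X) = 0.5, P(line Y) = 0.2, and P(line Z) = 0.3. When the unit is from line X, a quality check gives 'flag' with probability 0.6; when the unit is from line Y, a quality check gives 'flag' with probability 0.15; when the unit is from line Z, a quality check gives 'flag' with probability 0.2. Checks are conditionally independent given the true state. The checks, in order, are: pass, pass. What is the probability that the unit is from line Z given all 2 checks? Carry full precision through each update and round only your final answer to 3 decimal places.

After 'pass': normaliser = 0.4·0.5000 + 0.85·0.2000 + 0.8·0.3000; P(line X) ≈ 0.3279, P(line Y) ≈ 0.2787, P(line Z) ≈ 0.3934
After 'pass': normaliser = 0.4·0.3279 + 0.85·0.2787 + 0.8·0.3934; P(line X) ≈ 0.1921, P(line Y) ≈ 0.3469, P(line Z) ≈ 0.4610

0.461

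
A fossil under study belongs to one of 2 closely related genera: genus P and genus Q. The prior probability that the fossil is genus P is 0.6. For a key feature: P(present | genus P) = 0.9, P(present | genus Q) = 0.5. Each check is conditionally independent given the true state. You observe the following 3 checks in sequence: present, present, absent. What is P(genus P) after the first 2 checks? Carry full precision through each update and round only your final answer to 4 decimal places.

After 'present': P(genus P) = 0.9·0.6000 / (0.9·0.6000 + 0.5·0.4000) ≈ 0.7297
After 'present': P(genus P) = 0.9·0.7297 / (0.9·0.7297 + 0.5·0.2703) ≈ 0.8294

0.8294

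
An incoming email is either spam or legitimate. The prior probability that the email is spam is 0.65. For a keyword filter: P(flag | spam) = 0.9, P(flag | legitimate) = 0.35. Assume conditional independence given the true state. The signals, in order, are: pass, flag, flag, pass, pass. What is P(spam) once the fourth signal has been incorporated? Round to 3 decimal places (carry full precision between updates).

0.225

After 'pass': P(spam) = 0.1·0.6500 / (0.1·0.6500 + 0.65·0.3500) ≈ 0.2222
After 'flag': P(spam) = 0.9·0.2222 / (0.9·0.2222 + 0.35·0.7778) ≈ 0.4235
After 'flag': P(spam) = 0.9·0.4235 / (0.9·0.4235 + 0.35·0.5765) ≈ 0.6539
After 'pass': P(spam) = 0.1·0.6539 / (0.1·0.6539 + 0.65·0.3461) ≈ 0.2252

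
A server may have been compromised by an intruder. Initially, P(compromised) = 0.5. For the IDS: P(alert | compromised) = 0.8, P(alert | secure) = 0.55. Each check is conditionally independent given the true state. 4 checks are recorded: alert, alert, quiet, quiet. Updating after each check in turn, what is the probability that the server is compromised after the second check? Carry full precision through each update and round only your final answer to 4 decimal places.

0.6790

After 'alert': P(compromised) = 0.8·0.5000 / (0.8·0.5000 + 0.55·0.5000) ≈ 0.5926
After 'alert': P(compromised) = 0.8·0.5926 / (0.8·0.5926 + 0.55·0.4074) ≈ 0.6790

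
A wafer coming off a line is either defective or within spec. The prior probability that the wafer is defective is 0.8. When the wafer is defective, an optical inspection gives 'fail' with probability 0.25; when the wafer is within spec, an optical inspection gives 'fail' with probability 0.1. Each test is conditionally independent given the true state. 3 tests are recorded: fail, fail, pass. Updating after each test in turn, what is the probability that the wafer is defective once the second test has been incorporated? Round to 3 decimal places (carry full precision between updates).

After 'fail': P(defective) = 0.25·0.8000 / (0.25·0.8000 + 0.1·0.2000) ≈ 0.9091
After 'fail': P(defective) = 0.25·0.9091 / (0.25·0.9091 + 0.1·0.0909) ≈ 0.9615

0.962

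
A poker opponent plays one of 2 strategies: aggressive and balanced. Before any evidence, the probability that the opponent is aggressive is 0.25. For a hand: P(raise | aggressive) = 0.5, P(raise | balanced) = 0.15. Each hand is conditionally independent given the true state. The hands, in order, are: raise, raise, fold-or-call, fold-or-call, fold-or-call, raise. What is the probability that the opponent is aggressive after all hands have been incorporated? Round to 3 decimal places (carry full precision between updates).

Apply Bayes' rule sequentially, carrying P(aggressive) forward.
After 'raise': P(aggressive) = 0.5·0.2500 / (0.5·0.2500 + 0.15·0.7500) ≈ 0.5263
After 'raise': P(aggressive) = 0.5·0.5263 / (0.5·0.5263 + 0.15·0.4737) ≈ 0.7874
After 'fold-or-call': P(aggressive) = 0.5·0.7874 / (0.5·0.7874 + 0.85·0.2126) ≈ 0.6854
After 'fold-or-call': P(aggressive) = 0.5·0.6854 / (0.5·0.6854 + 0.85·0.3146) ≈ 0.5617
After 'fold-or-call': P(aggressive) = 0.5·0.5617 / (0.5·0.5617 + 0.85·0.4383) ≈ 0.4298
After 'raise': P(aggressive) = 0.5·0.4298 / (0.5·0.4298 + 0.15·0.5702) ≈ 0.7153

0.715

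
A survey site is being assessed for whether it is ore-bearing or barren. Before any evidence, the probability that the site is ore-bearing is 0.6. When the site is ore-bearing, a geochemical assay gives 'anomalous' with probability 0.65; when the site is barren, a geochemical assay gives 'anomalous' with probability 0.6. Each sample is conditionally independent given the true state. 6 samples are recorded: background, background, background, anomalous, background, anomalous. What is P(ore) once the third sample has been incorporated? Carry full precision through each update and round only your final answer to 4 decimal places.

0.5012

After 'background': P(ore) = 0.35·0.6000 / (0.35·0.6000 + 0.4·0.4000) ≈ 0.5676
After 'background': P(ore) = 0.35·0.5676 / (0.35·0.5676 + 0.4·0.4324) ≈ 0.5345
After 'background': P(ore) = 0.35·0.5345 / (0.35·0.5345 + 0.4·0.4655) ≈ 0.5012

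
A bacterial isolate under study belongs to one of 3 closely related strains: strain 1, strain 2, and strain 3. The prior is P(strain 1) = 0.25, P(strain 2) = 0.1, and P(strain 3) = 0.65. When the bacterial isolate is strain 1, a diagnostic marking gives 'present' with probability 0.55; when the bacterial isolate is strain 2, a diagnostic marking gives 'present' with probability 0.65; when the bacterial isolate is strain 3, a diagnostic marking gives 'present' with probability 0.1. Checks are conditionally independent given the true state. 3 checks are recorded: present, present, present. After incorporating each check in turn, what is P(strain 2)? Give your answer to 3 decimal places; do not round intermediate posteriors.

0.394

After 'present': normaliser = 0.55·0.2500 + 0.65·0.1000 + 0.1·0.6500; P(strain 1) ≈ 0.5140, P(strain 2) ≈ 0.2430, P(strain 3) ≈ 0.2430
After 'present': normaliser = 0.55·0.5140 + 0.65·0.2430 + 0.1·0.2430; P(strain 1) ≈ 0.6080, P(strain 2) ≈ 0.3397, P(strain 3) ≈ 0.0523
After 'present': normaliser = 0.55·0.6080 + 0.65·0.3397 + 0.1·0.0523; P(strain 1) ≈ 0.5967, P(strain 2) ≈ 0.3940, P(strain 3) ≈ 0.0093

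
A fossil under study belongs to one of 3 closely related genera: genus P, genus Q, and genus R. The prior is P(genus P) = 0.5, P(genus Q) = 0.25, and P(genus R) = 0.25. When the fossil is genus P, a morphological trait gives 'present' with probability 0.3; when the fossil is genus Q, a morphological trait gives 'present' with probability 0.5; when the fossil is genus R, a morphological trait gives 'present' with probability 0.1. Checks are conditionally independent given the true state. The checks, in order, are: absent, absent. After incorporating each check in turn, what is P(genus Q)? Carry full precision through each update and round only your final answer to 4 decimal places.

0.1225

After 'absent': normaliser = 0.7·0.5000 + 0.5·0.2500 + 0.9·0.2500; P(genus P) ≈ 0.5000, P(genus Q) ≈ 0.1786, P(genus R) ≈ 0.3214
After 'absent': normaliser = 0.7·0.5000 + 0.5·0.1786 + 0.9·0.3214; P(genus P) ≈ 0.4804, P(genus Q) ≈ 0.1225, P(genus R) ≈ 0.3971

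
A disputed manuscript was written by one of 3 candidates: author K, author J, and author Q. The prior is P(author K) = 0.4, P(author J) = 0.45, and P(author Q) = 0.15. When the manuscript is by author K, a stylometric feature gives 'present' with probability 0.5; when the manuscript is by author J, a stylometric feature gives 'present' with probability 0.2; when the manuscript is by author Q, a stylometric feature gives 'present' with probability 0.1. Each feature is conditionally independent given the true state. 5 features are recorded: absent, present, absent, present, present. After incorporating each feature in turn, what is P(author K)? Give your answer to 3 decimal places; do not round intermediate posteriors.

0.837

After 'absent': normaliser = 0.5·0.4000 + 0.8·0.4500 + 0.9·0.1500; P(author K) ≈ 0.2878, P(author J) ≈ 0.5180, P(author Q) ≈ 0.1942
After 'present': normaliser = 0.5·0.2878 + 0.2·0.5180 + 0.1·0.1942; P(author K) ≈ 0.5391, P(author J) ≈ 0.3881, P(author Q) ≈ 0.0728
After 'absent': normaliser = 0.5·0.5391 + 0.8·0.3881 + 0.9·0.0728; P(author K) ≈ 0.4175, P(author J) ≈ 0.4810, P(author Q) ≈ 0.1015
After 'present': normaliser = 0.5·0.4175 + 0.2·0.4810 + 0.1·0.1015; P(author K) ≈ 0.6625, P(author J) ≈ 0.3053, P(author Q) ≈ 0.0322
After 'present': normaliser = 0.5·0.6625 + 0.2·0.3053 + 0.1·0.0322; P(author K) ≈ 0.8375, P(author J) ≈ 0.1544, P(author Q) ≈ 0.0081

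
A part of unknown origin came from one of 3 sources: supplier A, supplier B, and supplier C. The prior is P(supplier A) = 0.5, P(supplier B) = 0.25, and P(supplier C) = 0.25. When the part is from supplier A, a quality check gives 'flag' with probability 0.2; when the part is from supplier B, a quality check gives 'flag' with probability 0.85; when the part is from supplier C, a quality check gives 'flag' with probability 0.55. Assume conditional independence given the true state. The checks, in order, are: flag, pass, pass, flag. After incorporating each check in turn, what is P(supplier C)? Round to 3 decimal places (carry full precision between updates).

After 'flag': normaliser = 0.2·0.5000 + 0.85·0.2500 + 0.55·0.2500; P(supplier A) ≈ 0.2222, P(supplier B) ≈ 0.4722, P(supplier C) ≈ 0.3056
After 'pass': normaliser = 0.8·0.2222 + 0.15·0.4722 + 0.45·0.3056; P(supplier A) ≈ 0.4604, P(supplier B) ≈ 0.1835, P(supplier C) ≈ 0.3561
After 'pass': normaliser = 0.8·0.4604 + 0.15·0.1835 + 0.45·0.3561; P(supplier A) ≈ 0.6624, P(supplier B) ≈ 0.0495, P(supplier C) ≈ 0.2882
After 'flag': normaliser = 0.2·0.6624 + 0.85·0.0495 + 0.55·0.2882; P(supplier A) ≈ 0.3978, P(supplier B) ≈ 0.1263, P(supplier C) ≈ 0.4759

0.476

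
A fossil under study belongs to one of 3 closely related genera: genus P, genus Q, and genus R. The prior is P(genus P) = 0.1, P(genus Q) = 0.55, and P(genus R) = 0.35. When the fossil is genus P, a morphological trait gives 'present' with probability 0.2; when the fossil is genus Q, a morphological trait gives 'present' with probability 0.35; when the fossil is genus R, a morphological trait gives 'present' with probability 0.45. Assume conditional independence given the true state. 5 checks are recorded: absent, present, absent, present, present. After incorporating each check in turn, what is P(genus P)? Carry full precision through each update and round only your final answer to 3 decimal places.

After 'absent': normaliser = 0.8·0.1000 + 0.65·0.5500 + 0.55·0.3500; P(genus P) ≈ 0.1270, P(genus Q) ≈ 0.5675, P(genus R) ≈ 0.3056
After 'present': normaliser = 0.2·0.1270 + 0.35·0.5675 + 0.45·0.3056; P(genus P) ≈ 0.0703, P(genus Q) ≈ 0.5494, P(genus R) ≈ 0.3804
After 'absent': normaliser = 0.8·0.0703 + 0.65·0.5494 + 0.55·0.3804; P(genus P) ≈ 0.0903, P(genus Q) ≈ 0.5737, P(genus R) ≈ 0.3361
After 'present': normaliser = 0.2·0.0903 + 0.35·0.5737 + 0.45·0.3361; P(genus P) ≈ 0.0488, P(genus Q) ≈ 0.5426, P(genus R) ≈ 0.4086
After 'present': normaliser = 0.2·0.0488 + 0.35·0.5426 + 0.45·0.4086; P(genus P) ≈ 0.0254, P(genus Q) ≈ 0.4951, P(genus R) ≈ 0.4794

0.025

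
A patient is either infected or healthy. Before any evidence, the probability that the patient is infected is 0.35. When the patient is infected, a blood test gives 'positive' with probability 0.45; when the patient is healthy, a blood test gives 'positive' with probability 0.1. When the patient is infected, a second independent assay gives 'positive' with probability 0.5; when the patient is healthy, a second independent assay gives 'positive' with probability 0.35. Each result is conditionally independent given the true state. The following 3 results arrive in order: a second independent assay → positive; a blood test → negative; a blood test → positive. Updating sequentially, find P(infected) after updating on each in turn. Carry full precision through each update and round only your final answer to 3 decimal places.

0.679

After a second independent assay='positive': P(infected) = 0.5·0.3500 / (0.5·0.3500 + 0.35·0.6500) ≈ 0.4348
After a blood test='negative': P(infected) = 0.55·0.4348 / (0.55·0.4348 + 0.9·0.5652) ≈ 0.3198
After a blood test='positive': P(infected) = 0.45·0.3198 / (0.45·0.3198 + 0.1·0.6802) ≈ 0.6790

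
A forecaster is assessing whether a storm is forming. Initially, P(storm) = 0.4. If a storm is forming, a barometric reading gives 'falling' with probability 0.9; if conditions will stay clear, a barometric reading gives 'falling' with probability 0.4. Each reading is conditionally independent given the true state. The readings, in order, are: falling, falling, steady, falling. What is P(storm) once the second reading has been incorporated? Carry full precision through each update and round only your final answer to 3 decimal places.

After 'falling': P(storm) = 0.9·0.4000 / (0.9·0.4000 + 0.4·0.6000) ≈ 0.6000
After 'falling': P(storm) = 0.9·0.6000 / (0.9·0.6000 + 0.4·0.4000) ≈ 0.7714

0.771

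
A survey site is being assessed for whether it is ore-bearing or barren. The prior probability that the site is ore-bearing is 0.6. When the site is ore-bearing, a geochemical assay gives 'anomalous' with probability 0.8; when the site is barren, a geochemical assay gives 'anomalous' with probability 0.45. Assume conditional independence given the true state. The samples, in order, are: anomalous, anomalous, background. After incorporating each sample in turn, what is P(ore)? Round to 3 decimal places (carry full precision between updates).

0.633

After 'anomalous': P(ore) = 0.8·0.6000 / (0.8·0.6000 + 0.45·0.4000) ≈ 0.7273
After 'anomalous': P(ore) = 0.8·0.7273 / (0.8·0.7273 + 0.45·0.2727) ≈ 0.8258
After 'background': P(ore) = 0.2·0.8258 / (0.2·0.8258 + 0.55·0.1742) ≈ 0.6329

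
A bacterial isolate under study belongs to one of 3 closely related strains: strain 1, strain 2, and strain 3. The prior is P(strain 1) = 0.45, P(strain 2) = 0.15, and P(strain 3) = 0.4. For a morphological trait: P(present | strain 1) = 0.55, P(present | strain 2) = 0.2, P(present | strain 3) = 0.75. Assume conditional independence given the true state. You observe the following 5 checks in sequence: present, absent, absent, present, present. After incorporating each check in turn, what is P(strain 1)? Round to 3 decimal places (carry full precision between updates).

0.573

After 'present': normaliser = 0.55·0.4500 + 0.2·0.1500 + 0.75·0.4000; P(strain 1) ≈ 0.4286, P(strain 2) ≈ 0.0519, P(strain 3) ≈ 0.5195
After 'absent': normaliser = 0.45·0.4286 + 0.8·0.0519 + 0.25·0.5195; P(strain 1) ≈ 0.5294, P(strain 2) ≈ 0.1141, P(strain 3) ≈ 0.3565
After 'absent': normaliser = 0.45·0.5294 + 0.8·0.1141 + 0.25·0.3565; P(strain 1) ≈ 0.5691, P(strain 2) ≈ 0.2180, P(strain 3) ≈ 0.2129
After 'present': normaliser = 0.55·0.5691 + 0.2·0.2180 + 0.75·0.2129; P(strain 1) ≈ 0.6063, P(strain 2) ≈ 0.0845, P(strain 3) ≈ 0.3093
After 'present': normaliser = 0.55·0.6063 + 0.2·0.0845 + 0.75·0.3093; P(strain 1) ≈ 0.5726, P(strain 2) ≈ 0.0290, P(strain 3) ≈ 0.3984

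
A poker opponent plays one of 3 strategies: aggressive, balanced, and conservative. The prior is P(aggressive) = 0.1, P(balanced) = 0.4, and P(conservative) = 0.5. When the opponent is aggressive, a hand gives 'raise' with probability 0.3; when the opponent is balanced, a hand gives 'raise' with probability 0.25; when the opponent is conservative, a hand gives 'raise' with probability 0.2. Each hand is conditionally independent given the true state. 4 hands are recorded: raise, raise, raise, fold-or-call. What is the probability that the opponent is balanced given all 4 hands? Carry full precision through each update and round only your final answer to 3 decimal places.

0.479

Apply Bayes' rule sequentially, carrying P(balanced) forward.
After 'raise': normaliser = 0.3·0.1000 + 0.25·0.4000 + 0.2·0.5000; P(aggressive) ≈ 0.1304, P(balanced) ≈ 0.4348, P(conservative) ≈ 0.4348
After 'raise': normaliser = 0.3·0.1304 + 0.25·0.4348 + 0.2·0.4348; P(aggressive) ≈ 0.1667, P(balanced) ≈ 0.4630, P(conservative) ≈ 0.3704
After 'raise': normaliser = 0.3·0.1667 + 0.25·0.4630 + 0.2·0.3704; P(aggressive) ≈ 0.2085, P(balanced) ≈ 0.4826, P(conservative) ≈ 0.3089
After 'fold-or-call': normaliser = 0.7·0.2085 + 0.75·0.4826 + 0.8·0.3089; P(aggressive) ≈ 0.1933, P(balanced) ≈ 0.4794, P(conservative) ≈ 0.3273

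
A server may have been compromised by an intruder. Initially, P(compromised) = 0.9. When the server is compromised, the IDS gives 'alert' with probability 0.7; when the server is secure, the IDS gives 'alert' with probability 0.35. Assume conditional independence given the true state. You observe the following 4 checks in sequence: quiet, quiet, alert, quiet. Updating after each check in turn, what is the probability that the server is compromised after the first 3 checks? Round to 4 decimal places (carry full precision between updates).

Apply Bayes' rule sequentially, carrying P(compromised) forward.
After 'quiet': P(compromised) = 0.3·0.9000 / (0.3·0.9000 + 0.65·0.1000) ≈ 0.8060
After 'quiet': P(compromised) = 0.3·0.8060 / (0.3·0.8060 + 0.65·0.1940) ≈ 0.6572
After 'alert': P(compromised) = 0.7·0.6572 / (0.7·0.6572 + 0.35·0.3428) ≈ 0.7931

0.7931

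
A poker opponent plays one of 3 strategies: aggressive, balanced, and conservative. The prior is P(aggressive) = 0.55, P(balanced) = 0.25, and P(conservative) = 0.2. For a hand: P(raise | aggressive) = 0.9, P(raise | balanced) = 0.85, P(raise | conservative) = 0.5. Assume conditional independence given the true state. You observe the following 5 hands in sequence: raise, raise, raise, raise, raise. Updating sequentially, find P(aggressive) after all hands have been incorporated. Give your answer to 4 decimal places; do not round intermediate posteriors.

0.7349

After 'raise': normaliser = 0.9·0.5500 + 0.85·0.2500 + 0.5·0.2000; P(aggressive) ≈ 0.6130, P(balanced) ≈ 0.2632, P(conservative) ≈ 0.1238
After 'raise': normaliser = 0.9·0.6130 + 0.85·0.2632 + 0.5·0.1238; P(aggressive) ≈ 0.6589, P(balanced) ≈ 0.2671, P(conservative) ≈ 0.0740
After 'raise': normaliser = 0.9·0.6589 + 0.85·0.2671 + 0.5·0.0740; P(aggressive) ≈ 0.6919, P(balanced) ≈ 0.2649, P(conservative) ≈ 0.0431
After 'raise': normaliser = 0.9·0.6919 + 0.85·0.2649 + 0.5·0.0431; P(aggressive) ≈ 0.7162, P(balanced) ≈ 0.2590, P(conservative) ≈ 0.0248
After 'raise': normaliser = 0.9·0.7162 + 0.85·0.2590 + 0.5·0.0248; P(aggressive) ≈ 0.7349, P(balanced) ≈ 0.2510, P(conservative) ≈ 0.0141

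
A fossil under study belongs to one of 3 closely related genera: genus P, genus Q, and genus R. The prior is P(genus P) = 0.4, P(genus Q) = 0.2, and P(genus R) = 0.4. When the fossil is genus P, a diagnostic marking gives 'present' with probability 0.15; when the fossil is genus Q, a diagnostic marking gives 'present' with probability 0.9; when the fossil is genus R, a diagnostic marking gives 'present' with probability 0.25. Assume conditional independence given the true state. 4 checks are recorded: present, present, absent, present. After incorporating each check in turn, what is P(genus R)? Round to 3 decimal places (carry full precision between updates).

After 'present': normaliser = 0.15·0.4000 + 0.9·0.2000 + 0.25·0.4000; P(genus P) ≈ 0.1765, P(genus Q) ≈ 0.5294, P(genus R) ≈ 0.2941
After 'present': normaliser = 0.15·0.1765 + 0.9·0.5294 + 0.25·0.2941; P(genus P) ≈ 0.0459, P(genus Q) ≈ 0.8265, P(genus R) ≈ 0.1276
After 'absent': normaliser = 0.85·0.0459 + 0.1·0.8265 + 0.75·0.1276; P(genus P) ≈ 0.1796, P(genus Q) ≈ 0.3803, P(genus R) ≈ 0.4401
After 'present': normaliser = 0.15·0.1796 + 0.9·0.3803 + 0.25·0.4401; P(genus P) ≈ 0.0562, P(genus Q) ≈ 0.7142, P(genus R) ≈ 0.2296

0.230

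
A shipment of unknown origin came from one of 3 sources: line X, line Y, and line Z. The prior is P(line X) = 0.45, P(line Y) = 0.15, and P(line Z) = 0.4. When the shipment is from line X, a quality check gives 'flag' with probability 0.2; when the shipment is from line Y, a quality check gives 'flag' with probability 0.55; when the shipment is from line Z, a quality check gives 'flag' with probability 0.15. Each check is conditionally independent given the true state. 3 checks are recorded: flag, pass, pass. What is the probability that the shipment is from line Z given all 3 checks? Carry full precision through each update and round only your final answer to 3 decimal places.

0.368

After 'flag': normaliser = 0.2·0.4500 + 0.55·0.1500 + 0.15·0.4000; P(line X) ≈ 0.3871, P(line Y) ≈ 0.3548, P(line Z) ≈ 0.2581
After 'pass': normaliser = 0.8·0.3871 + 0.45·0.3548 + 0.85·0.2581; P(line X) ≈ 0.4496, P(line Y) ≈ 0.2319, P(line Z) ≈ 0.3185
After 'pass': normaliser = 0.8·0.4496 + 0.45·0.2319 + 0.85·0.3185; P(line X) ≈ 0.4896, P(line Y) ≈ 0.1420, P(line Z) ≈ 0.3684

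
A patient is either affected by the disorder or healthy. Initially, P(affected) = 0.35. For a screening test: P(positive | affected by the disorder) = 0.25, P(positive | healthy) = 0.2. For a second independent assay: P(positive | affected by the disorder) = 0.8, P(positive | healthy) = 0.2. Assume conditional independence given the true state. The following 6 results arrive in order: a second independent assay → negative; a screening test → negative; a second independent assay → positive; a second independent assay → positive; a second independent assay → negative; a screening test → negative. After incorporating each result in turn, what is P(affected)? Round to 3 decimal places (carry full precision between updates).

After a second independent assay='negative': P(affected) = 0.2·0.3500 / (0.2·0.3500 + 0.8·0.6500) ≈ 0.1186
After a screening test='negative': P(affected) = 0.75·0.1186 / (0.75·0.1186 + 0.8·0.8814) ≈ 0.1121
After a second independent assay='positive': P(affected) = 0.8·0.1121 / (0.8·0.1121 + 0.2·0.8879) ≈ 0.3355
After a second independent assay='positive': P(affected) = 0.8·0.3355 / (0.8·0.3355 + 0.2·0.6645) ≈ 0.6688
After a second independent assay='negative': P(affected) = 0.2·0.6688 / (0.2·0.6688 + 0.8·0.3312) ≈ 0.3355
After a screening test='negative': P(affected) = 0.75·0.3355 / (0.75·0.3355 + 0.8·0.6645) ≈ 0.3212

0.321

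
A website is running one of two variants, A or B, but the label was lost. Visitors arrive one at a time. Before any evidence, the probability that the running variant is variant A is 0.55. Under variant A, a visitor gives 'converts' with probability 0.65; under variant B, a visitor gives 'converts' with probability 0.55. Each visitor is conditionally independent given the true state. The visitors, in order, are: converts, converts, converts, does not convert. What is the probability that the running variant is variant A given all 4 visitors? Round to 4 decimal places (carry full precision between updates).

Each posterior becomes the prior for the next update.
After 'converts': P(A) = 0.65·0.5500 / (0.65·0.5500 + 0.55·0.4500) ≈ 0.5909
After 'converts': P(A) = 0.65·0.5909 / (0.65·0.5909 + 0.55·0.4091) ≈ 0.6306
After 'converts': P(A) = 0.65·0.6306 / (0.65·0.6306 + 0.55·0.3694) ≈ 0.6686
After 'does not convert': P(A) = 0.35·0.6686 / (0.35·0.6686 + 0.45·0.3314) ≈ 0.6108

0.6108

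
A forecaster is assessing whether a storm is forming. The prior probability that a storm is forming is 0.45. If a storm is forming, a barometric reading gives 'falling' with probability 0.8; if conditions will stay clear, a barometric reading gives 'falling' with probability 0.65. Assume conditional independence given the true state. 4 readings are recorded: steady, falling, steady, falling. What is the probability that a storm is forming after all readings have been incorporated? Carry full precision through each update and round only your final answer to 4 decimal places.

0.2881

After 'steady': P(storm) = 0.2·0.4500 / (0.2·0.4500 + 0.35·0.5500) ≈ 0.3186
After 'falling': P(storm) = 0.8·0.3186 / (0.8·0.3186 + 0.65·0.6814) ≈ 0.3653
After 'steady': P(storm) = 0.2·0.3653 / (0.2·0.3653 + 0.35·0.6347) ≈ 0.2474
After 'falling': P(storm) = 0.8·0.2474 / (0.8·0.2474 + 0.65·0.7526) ≈ 0.2881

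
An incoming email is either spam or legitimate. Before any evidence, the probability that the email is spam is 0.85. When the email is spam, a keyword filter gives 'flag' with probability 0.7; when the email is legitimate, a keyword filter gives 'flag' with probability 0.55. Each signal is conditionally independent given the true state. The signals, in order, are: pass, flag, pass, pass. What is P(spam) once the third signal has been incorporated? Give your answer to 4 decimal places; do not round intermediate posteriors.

0.7622

After 'pass': P(spam) = 0.3·0.8500 / (0.3·0.8500 + 0.45·0.1500) ≈ 0.7907
After 'flag': P(spam) = 0.7·0.7907 / (0.7·0.7907 + 0.55·0.2093) ≈ 0.8278
After 'pass': P(spam) = 0.3·0.8278 / (0.3·0.8278 + 0.45·0.1722) ≈ 0.7622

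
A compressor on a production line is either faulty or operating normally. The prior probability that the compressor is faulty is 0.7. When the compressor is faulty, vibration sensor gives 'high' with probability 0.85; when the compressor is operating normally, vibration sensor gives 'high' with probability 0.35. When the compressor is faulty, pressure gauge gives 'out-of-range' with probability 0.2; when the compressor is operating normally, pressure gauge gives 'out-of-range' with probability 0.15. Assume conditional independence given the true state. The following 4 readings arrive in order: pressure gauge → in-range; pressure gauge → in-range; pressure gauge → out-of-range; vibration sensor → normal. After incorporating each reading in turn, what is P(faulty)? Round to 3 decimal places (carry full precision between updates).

After pressure gauge='in-range': P(faulty) = 0.8·0.7000 / (0.8·0.7000 + 0.85·0.3000) ≈ 0.6871
After pressure gauge='in-range': P(faulty) = 0.8·0.6871 / (0.8·0.6871 + 0.85·0.3129) ≈ 0.6739
After pressure gauge='out-of-range': P(faulty) = 0.2·0.6739 / (0.2·0.6739 + 0.15·0.3261) ≈ 0.7337
After vibration sensor='normal': P(faulty) = 0.15·0.7337 / (0.15·0.7337 + 0.65·0.2663) ≈ 0.3887

0.389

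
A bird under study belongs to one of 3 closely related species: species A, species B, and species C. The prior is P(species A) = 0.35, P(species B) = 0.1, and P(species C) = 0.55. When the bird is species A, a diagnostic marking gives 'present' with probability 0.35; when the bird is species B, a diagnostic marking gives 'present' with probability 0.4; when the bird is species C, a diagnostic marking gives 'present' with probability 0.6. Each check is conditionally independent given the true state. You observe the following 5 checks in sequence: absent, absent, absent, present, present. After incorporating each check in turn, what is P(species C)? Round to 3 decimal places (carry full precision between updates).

0.454

After 'absent': normaliser = 0.65·0.3500 + 0.6·0.1000 + 0.4·0.5500; P(species A) ≈ 0.4483, P(species B) ≈ 0.1182, P(species C) ≈ 0.4335
After 'absent': normaliser = 0.65·0.4483 + 0.6·0.1182 + 0.4·0.4335; P(species A) ≈ 0.5439, P(species B) ≈ 0.1324, P(species C) ≈ 0.3237
After 'absent': normaliser = 0.65·0.5439 + 0.6·0.1324 + 0.4·0.3237; P(species A) ≈ 0.6286, P(species B) ≈ 0.1413, P(species C) ≈ 0.2302
After 'present': normaliser = 0.35·0.6286 + 0.4·0.1413 + 0.6·0.2302; P(species A) ≈ 0.5306, P(species B) ≈ 0.1363, P(species C) ≈ 0.3331
After 'present': normaliser = 0.35·0.5306 + 0.4·0.1363 + 0.6·0.3331; P(species A) ≈ 0.4220, P(species B) ≈ 0.1239, P(species C) ≈ 0.4542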